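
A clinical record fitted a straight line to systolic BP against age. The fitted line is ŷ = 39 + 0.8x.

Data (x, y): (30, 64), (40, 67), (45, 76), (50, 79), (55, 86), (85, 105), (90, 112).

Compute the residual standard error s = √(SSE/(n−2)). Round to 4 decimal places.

x=30: ŷ = 39 + 0.8·30 = 63; r = 64 − 63 = 1
x=40: ŷ = 39 + 0.8·40 = 71; r = 67 − 71 = -4
x=45: ŷ = 39 + 0.8·45 = 75; r = 76 − 75 = 1
x=50: ŷ = 39 + 0.8·50 = 79; r = 79 − 79 = 0
x=55: ŷ = 39 + 0.8·55 = 83; r = 86 − 83 = 3
x=85: ŷ = 39 + 0.8·85 = 107; r = 105 − 107 = -2
x=90: ŷ = 39 + 0.8·90 = 111; r = 112 − 111 = 1
SSE = 1 + 16 + 1 + 0 + 9 + 4 + 1 = 32
s = √(32/5) = √6.4 ≈ 2.5298

s = 2.5298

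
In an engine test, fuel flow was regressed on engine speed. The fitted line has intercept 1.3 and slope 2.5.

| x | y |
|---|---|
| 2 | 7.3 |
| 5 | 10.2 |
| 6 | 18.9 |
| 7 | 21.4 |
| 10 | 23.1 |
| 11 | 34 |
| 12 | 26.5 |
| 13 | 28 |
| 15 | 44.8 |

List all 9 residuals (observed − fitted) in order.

x=2: ŷ = 1.3 + 2.5·2 = 6.3; r = 7.3 − 6.3 = 1
x=5: ŷ = 1.3 + 2.5·5 = 13.8; r = 10.2 − 13.8 = -3.6
x=6: ŷ = 1.3 + 2.5·6 = 16.3; r = 18.9 − 16.3 = 2.6
x=7: ŷ = 1.3 + 2.5·7 = 18.8; r = 21.4 − 18.8 = 2.6
x=10: ŷ = 1.3 + 2.5·10 = 26.3; r = 23.1 − 26.3 = -3.2
x=11: ŷ = 1.3 + 2.5·11 = 28.8; r = 34 − 28.8 = 5.2
x=12: ŷ = 1.3 + 2.5·12 = 31.3; r = 26.5 − 31.3 = -4.8
x=13: ŷ = 1.3 + 2.5·13 = 33.8; r = 28 − 33.8 = -5.8
x=15: ŷ = 1.3 + 2.5·15 = 38.8; r = 44.8 − 38.8 = 6

1, -3.6, 2.6, 2.6, -3.2, 5.2, -4.8, -5.8, 6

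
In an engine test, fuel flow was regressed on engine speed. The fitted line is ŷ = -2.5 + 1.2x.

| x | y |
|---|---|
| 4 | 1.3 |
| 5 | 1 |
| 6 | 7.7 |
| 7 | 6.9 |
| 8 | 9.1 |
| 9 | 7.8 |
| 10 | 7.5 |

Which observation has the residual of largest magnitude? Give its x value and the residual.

x=4: ŷ = -2.5 + 1.2·4 = 2.3; r = 1.3 − 2.3 = -1
x=5: ŷ = -2.5 + 1.2·5 = 3.5; r = 1 − 3.5 = -2.5
x=6: ŷ = -2.5 + 1.2·6 = 4.7; r = 7.7 − 4.7 = 3
x=7: ŷ = -2.5 + 1.2·7 = 5.9; r = 6.9 − 5.9 = 1
x=8: ŷ = -2.5 + 1.2·8 = 7.1; r = 9.1 − 7.1 = 2
x=9: ŷ = -2.5 + 1.2·9 = 8.3; r = 7.8 − 8.3 = -0.5
x=10: ŷ = -2.5 + 1.2·10 = 9.5; r = 7.5 − 9.5 = -2
Largest |r| is 3 at x = 6, residual 3.

x = 6, r = 3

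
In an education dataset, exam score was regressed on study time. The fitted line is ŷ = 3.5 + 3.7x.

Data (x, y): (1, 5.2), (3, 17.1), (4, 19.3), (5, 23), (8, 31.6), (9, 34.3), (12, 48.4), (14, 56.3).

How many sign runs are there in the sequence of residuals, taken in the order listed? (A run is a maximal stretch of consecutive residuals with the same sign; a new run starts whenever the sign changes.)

x=1: ŷ = 3.5 + 3.7·1 = 7.2; e = 5.2 − 7.2 = -2
x=3: ŷ = 3.5 + 3.7·3 = 14.6; e = 17.1 − 14.6 = 2.5
x=4: ŷ = 3.5 + 3.7·4 = 18.3; e = 19.3 − 18.3 = 1
x=5: ŷ = 3.5 + 3.7·5 = 22; e = 23 − 22 = 1
x=8: ŷ = 3.5 + 3.7·8 = 33.1; e = 31.6 − 33.1 = -1.5
x=9: ŷ = 3.5 + 3.7·9 = 36.8; e = 34.3 − 36.8 = -2.5
x=12: ŷ = 3.5 + 3.7·12 = 47.9; e = 48.4 − 47.9 = 0.5
x=14: ŷ = 3.5 + 3.7·14 = 55.3; e = 56.3 − 55.3 = 1
Signs: − + + + − − + +
Runs: −×1, +×3, −×2, +×2 → 4

4 runs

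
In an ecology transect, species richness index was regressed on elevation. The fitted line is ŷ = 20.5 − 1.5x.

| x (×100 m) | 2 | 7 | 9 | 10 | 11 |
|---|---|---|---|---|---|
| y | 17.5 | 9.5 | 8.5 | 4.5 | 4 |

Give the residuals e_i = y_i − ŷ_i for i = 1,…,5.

x=2: ŷ = 20.5 − 1.5·2 = 17.5; e = 17.5 − 17.5 = 0
x=7: ŷ = 20.5 − 1.5·7 = 10; e = 9.5 − 10 = -0.5
x=9: ŷ = 20.5 − 1.5·9 = 7; e = 8.5 − 7 = 1.5
x=10: ŷ = 20.5 − 1.5·10 = 5.5; e = 4.5 − 5.5 = -1
x=11: ŷ = 20.5 − 1.5·11 = 4; e = 4 − 4 = 0

0, -0.5, 1.5, -1, 0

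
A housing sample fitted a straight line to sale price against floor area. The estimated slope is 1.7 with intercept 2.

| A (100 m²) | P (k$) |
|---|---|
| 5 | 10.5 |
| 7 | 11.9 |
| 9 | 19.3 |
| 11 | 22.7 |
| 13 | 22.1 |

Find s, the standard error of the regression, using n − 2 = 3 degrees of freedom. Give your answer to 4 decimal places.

A=5: P̂ = 2 + 1.7·5 = 10.5; r = 10.5 − 10.5 = 0
A=7: P̂ = 2 + 1.7·7 = 13.9; r = 11.9 − 13.9 = -2
A=9: P̂ = 2 + 1.7·9 = 17.3; r = 19.3 − 17.3 = 2
A=11: P̂ = 2 + 1.7·11 = 20.7; r = 22.7 − 20.7 = 2
A=13: P̂ = 2 + 1.7·13 = 24.1; r = 22.1 − 24.1 = -2
SSE = 0 + 4 + 4 + 4 + 4 = 16
s = √(16/3) = √5.33333 ≈ 2.3094

s = 2.3094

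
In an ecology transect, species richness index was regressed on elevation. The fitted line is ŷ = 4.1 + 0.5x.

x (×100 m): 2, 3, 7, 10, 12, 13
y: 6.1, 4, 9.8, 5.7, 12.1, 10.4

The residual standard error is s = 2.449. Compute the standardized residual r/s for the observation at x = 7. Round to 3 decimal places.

0.898

ŷ = 4.1 + 0.5·7 = 7.6
r = 9.8 − 7.6 = 2.2
r/s = 2.2 / 2.449 = 0.898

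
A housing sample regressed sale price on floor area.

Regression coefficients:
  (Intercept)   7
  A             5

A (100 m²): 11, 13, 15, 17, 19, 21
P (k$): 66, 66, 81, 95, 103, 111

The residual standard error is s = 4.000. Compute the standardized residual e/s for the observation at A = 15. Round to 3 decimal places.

ŷ = 7 + 5·15 = 82
e = 81 − 82 = -1
e/s = -1 / 4.000 = -0.250

-0.250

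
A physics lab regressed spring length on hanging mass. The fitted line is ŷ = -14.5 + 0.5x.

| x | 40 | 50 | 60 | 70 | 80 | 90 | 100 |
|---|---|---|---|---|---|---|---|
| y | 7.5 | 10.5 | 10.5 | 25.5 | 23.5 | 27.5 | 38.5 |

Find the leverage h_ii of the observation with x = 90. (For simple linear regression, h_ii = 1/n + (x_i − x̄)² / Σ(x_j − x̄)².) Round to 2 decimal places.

h = 0.29

x̄ = (40 + 50 + 60 + 70 + 80 + 90 + 100)/7 = 70
Σ(x − x̄)² = 900 + 400 + 100 + 0 + 100 + 400 + 900 = 2800
h = 1/7 + (20)²/2800 = 0.142857 + 0.142857 = 0.29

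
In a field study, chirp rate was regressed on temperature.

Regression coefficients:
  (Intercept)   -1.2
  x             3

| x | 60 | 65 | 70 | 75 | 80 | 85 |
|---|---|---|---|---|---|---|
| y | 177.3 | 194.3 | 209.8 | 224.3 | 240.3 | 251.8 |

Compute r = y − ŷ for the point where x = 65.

r = 0.5

ŷ = -1.2 + 3·65 = 193.8
r = 194.3 − 193.8 = 0.5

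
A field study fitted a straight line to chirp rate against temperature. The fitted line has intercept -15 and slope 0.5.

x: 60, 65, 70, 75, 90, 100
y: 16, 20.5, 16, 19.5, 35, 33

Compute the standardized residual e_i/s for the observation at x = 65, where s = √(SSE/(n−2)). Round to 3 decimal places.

x=60: ŷ = -15 + 0.5·60 = 15; e = 16 − 15 = 1
x=65: ŷ = -15 + 0.5·65 = 17.5; e = 20.5 − 17.5 = 3
x=70: ŷ = -15 + 0.5·70 = 20; e = 16 − 20 = -4
x=75: ŷ = -15 + 0.5·75 = 22.5; e = 19.5 − 22.5 = -3
x=90: ŷ = -15 + 0.5·90 = 30; e = 35 − 30 = 5
x=100: ŷ = -15 + 0.5·100 = 35; e = 33 − 35 = -2
SSE = 1 + 9 + 16 + 9 + 25 + 4 = 64
s = √(64/4) = 4
e/s = 3 / 4 = 0.750

0.750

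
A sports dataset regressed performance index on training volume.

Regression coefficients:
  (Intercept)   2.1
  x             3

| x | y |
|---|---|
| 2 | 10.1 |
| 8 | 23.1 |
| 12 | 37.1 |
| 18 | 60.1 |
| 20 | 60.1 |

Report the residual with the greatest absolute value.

r = 4

x=2: ŷ = 2.1 + 3·2 = 8.1; r = 10.1 − 8.1 = 2
x=8: ŷ = 2.1 + 3·8 = 26.1; r = 23.1 − 26.1 = -3
x=12: ŷ = 2.1 + 3·12 = 38.1; r = 37.1 − 38.1 = -1
x=18: ŷ = 2.1 + 3·18 = 56.1; r = 60.1 − 56.1 = 4
x=20: ŷ = 2.1 + 3·20 = 62.1; r = 60.1 − 62.1 = -2
Largest |r| is 4 at x = 18, residual 4.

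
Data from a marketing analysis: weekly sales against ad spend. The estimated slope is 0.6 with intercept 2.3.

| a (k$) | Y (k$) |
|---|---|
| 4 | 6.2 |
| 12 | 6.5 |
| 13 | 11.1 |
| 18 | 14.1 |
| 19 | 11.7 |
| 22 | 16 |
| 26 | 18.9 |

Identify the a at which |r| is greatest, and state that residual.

a = 12, r = -3

a=4: Ŷ = 2.3 + 0.6·4 = 4.7; r = 6.2 − 4.7 = 1.5
a=12: Ŷ = 2.3 + 0.6·12 = 9.5; r = 6.5 − 9.5 = -3
a=13: Ŷ = 2.3 + 0.6·13 = 10.1; r = 11.1 − 10.1 = 1
a=18: Ŷ = 2.3 + 0.6·18 = 13.1; r = 14.1 − 13.1 = 1
a=19: Ŷ = 2.3 + 0.6·19 = 13.7; r = 11.7 − 13.7 = -2
a=22: Ŷ = 2.3 + 0.6·22 = 15.5; r = 16 − 15.5 = 0.5
a=26: Ŷ = 2.3 + 0.6·26 = 17.9; r = 18.9 − 17.9 = 1
Largest |r| is 3 at a = 12, residual -3.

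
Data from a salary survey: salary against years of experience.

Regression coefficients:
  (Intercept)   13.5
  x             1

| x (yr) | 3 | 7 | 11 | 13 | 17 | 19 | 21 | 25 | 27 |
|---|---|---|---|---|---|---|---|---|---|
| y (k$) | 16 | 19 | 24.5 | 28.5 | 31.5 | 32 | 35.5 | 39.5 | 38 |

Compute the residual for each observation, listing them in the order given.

-0.5, -1.5, 0, 2, 1, -0.5, 1, 1, -2.5

x=3: ŷ = 13.5 + 3 = 16.5; r = 16 − 16.5 = -0.5
x=7: ŷ = 13.5 + 7 = 20.5; r = 19 − 20.5 = -1.5
x=11: ŷ = 13.5 + 11 = 24.5; r = 24.5 − 24.5 = 0
x=13: ŷ = 13.5 + 13 = 26.5; r = 28.5 − 26.5 = 2
x=17: ŷ = 13.5 + 17 = 30.5; r = 31.5 − 30.5 = 1
x=19: ŷ = 13.5 + 19 = 32.5; r = 32 − 32.5 = -0.5
x=21: ŷ = 13.5 + 21 = 34.5; r = 35.5 − 34.5 = 1
x=25: ŷ = 13.5 + 25 = 38.5; r = 39.5 − 38.5 = 1
x=27: ŷ = 13.5 + 27 = 40.5; r = 38 − 40.5 = -2.5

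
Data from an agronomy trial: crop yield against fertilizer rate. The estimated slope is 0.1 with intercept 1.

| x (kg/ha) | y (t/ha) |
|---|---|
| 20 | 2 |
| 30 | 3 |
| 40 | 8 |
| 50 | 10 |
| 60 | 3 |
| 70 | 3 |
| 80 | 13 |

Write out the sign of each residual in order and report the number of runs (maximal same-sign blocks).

x=20: ŷ = 1 + 0.1·20 = 3; e = 2 − 3 = -1
x=30: ŷ = 1 + 0.1·30 = 4; e = 3 − 4 = -1
x=40: ŷ = 1 + 0.1·40 = 5; e = 8 − 5 = 3
x=50: ŷ = 1 + 0.1·50 = 6; e = 10 − 6 = 4
x=60: ŷ = 1 + 0.1·60 = 7; e = 3 − 7 = -4
x=70: ŷ = 1 + 0.1·70 = 8; e = 3 − 8 = -5
x=80: ŷ = 1 + 0.1·80 = 9; e = 13 − 9 = 4
Signs: − − + + − − +
Runs: −×2, +×2, −×2, +×1 → 4

4 runs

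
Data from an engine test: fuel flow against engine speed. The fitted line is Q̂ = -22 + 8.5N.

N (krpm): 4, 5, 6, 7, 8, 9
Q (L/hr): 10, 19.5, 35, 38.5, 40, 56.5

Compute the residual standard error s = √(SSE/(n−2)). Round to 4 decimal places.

N=4: Q̂ = -22 + 8.5·4 = 12; e = 10 − 12 = -2
N=5: Q̂ = -22 + 8.5·5 = 20.5; e = 19.5 − 20.5 = -1
N=6: Q̂ = -22 + 8.5·6 = 29; e = 35 − 29 = 6
N=7: Q̂ = -22 + 8.5·7 = 37.5; e = 38.5 − 37.5 = 1
N=8: Q̂ = -22 + 8.5·8 = 46; e = 40 − 46 = -6
N=9: Q̂ = -22 + 8.5·9 = 54.5; e = 56.5 − 54.5 = 2
SSE = 4 + 1 + 36 + 1 + 36 + 4 = 82
s = √(82/4) = √20.5 ≈ 4.5277

s = 4.5277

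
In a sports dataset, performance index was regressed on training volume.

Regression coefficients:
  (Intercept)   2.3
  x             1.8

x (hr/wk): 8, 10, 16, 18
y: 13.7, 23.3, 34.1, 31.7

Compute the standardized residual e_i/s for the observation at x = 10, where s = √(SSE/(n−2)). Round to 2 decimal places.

0.71

x=8: ŷ = 2.3 + 1.8·8 = 16.7; e = 13.7 − 16.7 = -3
x=10: ŷ = 2.3 + 1.8·10 = 20.3; e = 23.3 − 20.3 = 3
x=16: ŷ = 2.3 + 1.8·16 = 31.1; e = 34.1 − 31.1 = 3
x=18: ŷ = 2.3 + 1.8·18 = 34.7; e = 31.7 − 34.7 = -3
SSE = 9 + 9 + 9 + 9 = 36
s = √(36/2) = 4.24264
e/s = 3 / 4.24264 = 0.71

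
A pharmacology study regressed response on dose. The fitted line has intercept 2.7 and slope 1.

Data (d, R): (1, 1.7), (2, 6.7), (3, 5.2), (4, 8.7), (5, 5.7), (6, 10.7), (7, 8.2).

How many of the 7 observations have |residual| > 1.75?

d=1: R̂ = 2.7 + 1 = 3.7; e = 1.7 − 3.7 = -2
d=2: R̂ = 2.7 + 2 = 4.7; e = 6.7 − 4.7 = 2
d=3: R̂ = 2.7 + 3 = 5.7; e = 5.2 − 5.7 = -0.5
d=4: R̂ = 2.7 + 4 = 6.7; e = 8.7 − 6.7 = 2
d=5: R̂ = 2.7 + 5 = 7.7; e = 5.7 − 7.7 = -2
d=6: R̂ = 2.7 + 6 = 8.7; e = 10.7 − 8.7 = 2
d=7: R̂ = 2.7 + 7 = 9.7; e = 8.2 − 9.7 = -1.5
|e| > 1.75: d=1 (|e|=2), d=2 (|e|=2), d=4 (|e|=2), d=5 (|e|=2), d=6 (|e|=2) → 5

5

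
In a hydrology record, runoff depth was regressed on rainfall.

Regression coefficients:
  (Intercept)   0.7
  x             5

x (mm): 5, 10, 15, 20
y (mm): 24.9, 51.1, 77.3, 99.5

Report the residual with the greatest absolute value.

x=5: ŷ = 0.7 + 5·5 = 25.7; r = 24.9 − 25.7 = -0.8
x=10: ŷ = 0.7 + 5·10 = 50.7; r = 51.1 − 50.7 = 0.4
x=15: ŷ = 0.7 + 5·15 = 75.7; r = 77.3 − 75.7 = 1.6
x=20: ŷ = 0.7 + 5·20 = 100.7; r = 99.5 − 100.7 = -1.2
Largest |r| is 1.6 at x = 15, residual 1.6.

r = 1.6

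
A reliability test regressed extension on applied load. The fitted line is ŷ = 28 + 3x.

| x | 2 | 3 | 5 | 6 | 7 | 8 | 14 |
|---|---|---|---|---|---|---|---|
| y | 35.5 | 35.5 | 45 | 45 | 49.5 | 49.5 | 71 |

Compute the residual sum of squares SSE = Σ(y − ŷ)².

SSE = 17

x=2: ŷ = 28 + 3·2 = 34; e = 35.5 − 34 = 1.5
x=3: ŷ = 28 + 3·3 = 37; e = 35.5 − 37 = -1.5
x=5: ŷ = 28 + 3·5 = 43; e = 45 − 43 = 2
x=6: ŷ = 28 + 3·6 = 46; e = 45 − 46 = -1
x=7: ŷ = 28 + 3·7 = 49; e = 49.5 − 49 = 0.5
x=8: ŷ = 28 + 3·8 = 52; e = 49.5 − 52 = -2.5
x=14: ŷ = 28 + 3·14 = 70; e = 71 − 70 = 1
SSE = 2.25 + 2.25 + 4 + 1 + 0.25 + 6.25 + 1 = 17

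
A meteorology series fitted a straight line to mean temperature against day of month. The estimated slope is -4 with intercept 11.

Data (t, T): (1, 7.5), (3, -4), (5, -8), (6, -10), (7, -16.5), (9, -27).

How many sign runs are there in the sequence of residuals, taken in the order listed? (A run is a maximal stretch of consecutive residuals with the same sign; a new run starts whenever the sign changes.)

t=1: T̂ = 11 − 4·1 = 7; e = 7.5 − 7 = 0.5
t=3: T̂ = 11 − 4·3 = -1; e = -4 − (-1) = -3
t=5: T̂ = 11 − 4·5 = -9; e = -8 − (-9) = 1
t=6: T̂ = 11 − 4·6 = -13; e = -10 − (-13) = 3
t=7: T̂ = 11 − 4·7 = -17; e = -16.5 − (-17) = 0.5
t=9: T̂ = 11 − 4·9 = -25; e = -27 − (-25) = -2
Signs: + − + + + −
Runs: +×1, −×1, +×3, −×1 → 4

4 runs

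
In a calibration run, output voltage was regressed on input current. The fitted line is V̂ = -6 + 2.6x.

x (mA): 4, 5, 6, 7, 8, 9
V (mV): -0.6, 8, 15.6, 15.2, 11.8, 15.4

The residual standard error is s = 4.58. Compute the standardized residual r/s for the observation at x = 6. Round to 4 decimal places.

V̂ = -6 + 2.6·6 = 9.6
r = 15.6 − 9.6 = 6
r/s = 6 / 4.58 = 1.3100

1.3100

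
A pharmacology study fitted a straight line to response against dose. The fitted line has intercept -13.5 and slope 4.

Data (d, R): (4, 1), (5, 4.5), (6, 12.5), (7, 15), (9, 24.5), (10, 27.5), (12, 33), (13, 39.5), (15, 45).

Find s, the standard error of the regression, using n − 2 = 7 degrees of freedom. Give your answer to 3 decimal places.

d=4: R̂ = -13.5 + 4·4 = 2.5; e = 1 − 2.5 = -1.5
d=5: R̂ = -13.5 + 4·5 = 6.5; e = 4.5 − 6.5 = -2
d=6: R̂ = -13.5 + 4·6 = 10.5; e = 12.5 − 10.5 = 2
d=7: R̂ = -13.5 + 4·7 = 14.5; e = 15 − 14.5 = 0.5
d=9: R̂ = -13.5 + 4·9 = 22.5; e = 24.5 − 22.5 = 2
d=10: R̂ = -13.5 + 4·10 = 26.5; e = 27.5 − 26.5 = 1
d=12: R̂ = -13.5 + 4·12 = 34.5; e = 33 − 34.5 = -1.5
d=13: R̂ = -13.5 + 4·13 = 38.5; e = 39.5 − 38.5 = 1
d=15: R̂ = -13.5 + 4·15 = 46.5; e = 45 − 46.5 = -1.5
SSE = 2.25 + 4 + 4 + 0.25 + 4 + 1 + 2.25 + 1 + 2.25 = 21
s = √(21/7) = √3 ≈ 1.732

s = 1.732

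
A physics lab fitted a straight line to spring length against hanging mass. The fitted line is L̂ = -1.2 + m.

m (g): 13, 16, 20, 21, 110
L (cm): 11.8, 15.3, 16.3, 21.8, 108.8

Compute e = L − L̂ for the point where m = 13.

L̂ = -1.2 + 13 = 11.8
e = 11.8 − 11.8 = 0

e = 0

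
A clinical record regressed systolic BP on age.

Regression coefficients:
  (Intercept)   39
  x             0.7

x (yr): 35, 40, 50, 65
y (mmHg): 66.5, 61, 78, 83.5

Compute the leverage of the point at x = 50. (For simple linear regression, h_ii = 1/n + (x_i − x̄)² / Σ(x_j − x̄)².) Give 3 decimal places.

x̄ = (35 + 40 + 50 + 65)/4 = 47.5
Σ(x − x̄)² = 156.25 + 56.25 + 6.25 + 306.25 = 525
h = 1/4 + (2.5)²/525 = 0.25 + 0.0119048 = 0.262

h = 0.262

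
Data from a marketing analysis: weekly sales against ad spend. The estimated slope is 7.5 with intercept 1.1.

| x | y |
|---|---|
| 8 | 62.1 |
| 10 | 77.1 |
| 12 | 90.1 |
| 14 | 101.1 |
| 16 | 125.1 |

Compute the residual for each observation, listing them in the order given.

x=8: ŷ = 1.1 + 7.5·8 = 61.1; r = 62.1 − 61.1 = 1
x=10: ŷ = 1.1 + 7.5·10 = 76.1; r = 77.1 − 76.1 = 1
x=12: ŷ = 1.1 + 7.5·12 = 91.1; r = 90.1 − 91.1 = -1
x=14: ŷ = 1.1 + 7.5·14 = 106.1; r = 101.1 − 106.1 = -5
x=16: ŷ = 1.1 + 7.5·16 = 121.1; r = 125.1 − 121.1 = 4

1, 1, -1, -5, 4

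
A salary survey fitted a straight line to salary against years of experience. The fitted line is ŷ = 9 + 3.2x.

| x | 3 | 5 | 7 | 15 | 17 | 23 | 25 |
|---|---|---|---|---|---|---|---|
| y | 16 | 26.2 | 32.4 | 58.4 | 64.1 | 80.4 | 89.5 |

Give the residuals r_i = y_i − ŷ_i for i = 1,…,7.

-2.6, 1.2, 1, 1.4, 0.7, -2.2, 0.5

x=3: ŷ = 9 + 3.2·3 = 18.6; r = 16 − 18.6 = -2.6
x=5: ŷ = 9 + 3.2·5 = 25; r = 26.2 − 25 = 1.2
x=7: ŷ = 9 + 3.2·7 = 31.4; r = 32.4 − 31.4 = 1
x=15: ŷ = 9 + 3.2·15 = 57; r = 58.4 − 57 = 1.4
x=17: ŷ = 9 + 3.2·17 = 63.4; r = 64.1 − 63.4 = 0.7
x=23: ŷ = 9 + 3.2·23 = 82.6; r = 80.4 − 82.6 = -2.2
x=25: ŷ = 9 + 3.2·25 = 89; r = 89.5 − 89 = 0.5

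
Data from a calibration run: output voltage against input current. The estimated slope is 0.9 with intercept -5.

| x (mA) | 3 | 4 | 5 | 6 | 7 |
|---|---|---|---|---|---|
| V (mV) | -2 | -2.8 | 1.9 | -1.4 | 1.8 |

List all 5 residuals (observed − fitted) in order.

0.3, -1.4, 2.4, -1.8, 0.5

x=3: V̂ = -5 + 0.9·3 = -2.3; e = -2 − (-2.3) = 0.3
x=4: V̂ = -5 + 0.9·4 = -1.4; e = -2.8 − (-1.4) = -1.4
x=5: V̂ = -5 + 0.9·5 = -0.5; e = 1.9 − (-0.5) = 2.4
x=6: V̂ = -5 + 0.9·6 = 0.4; e = -1.4 − 0.4 = -1.8
x=7: V̂ = -5 + 0.9·7 = 1.3; e = 1.8 − 1.3 = 0.5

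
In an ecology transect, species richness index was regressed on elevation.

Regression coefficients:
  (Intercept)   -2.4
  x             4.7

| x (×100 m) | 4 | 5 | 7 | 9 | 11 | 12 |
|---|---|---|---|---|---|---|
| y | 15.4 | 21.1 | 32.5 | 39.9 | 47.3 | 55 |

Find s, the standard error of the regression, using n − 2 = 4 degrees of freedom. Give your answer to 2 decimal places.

x=4: ŷ = -2.4 + 4.7·4 = 16.4; r = 15.4 − 16.4 = -1
x=5: ŷ = -2.4 + 4.7·5 = 21.1; r = 21.1 − 21.1 = 0
x=7: ŷ = -2.4 + 4.7·7 = 30.5; r = 32.5 − 30.5 = 2
x=9: ŷ = -2.4 + 4.7·9 = 39.9; r = 39.9 − 39.9 = 0
x=11: ŷ = -2.4 + 4.7·11 = 49.3; r = 47.3 − 49.3 = -2
x=12: ŷ = -2.4 + 4.7·12 = 54; r = 55 − 54 = 1
SSE = 1 + 0 + 4 + 0 + 4 + 1 = 10
s = √(10/4) = √2.5 ≈ 1.58

s = 1.58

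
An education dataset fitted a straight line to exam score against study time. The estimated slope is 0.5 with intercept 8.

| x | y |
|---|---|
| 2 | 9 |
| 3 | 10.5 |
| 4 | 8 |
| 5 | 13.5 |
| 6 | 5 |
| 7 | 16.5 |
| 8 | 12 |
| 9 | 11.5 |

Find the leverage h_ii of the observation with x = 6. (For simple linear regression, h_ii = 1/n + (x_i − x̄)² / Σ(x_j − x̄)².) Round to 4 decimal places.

h = 0.1310

x̄ = (2 + 3 + 4 + 5 + 6 + 7 + 8 + 9)/8 = 5.5
Σ(x − x̄)² = 12.25 + 6.25 + 2.25 + 0.25 + 0.25 + 2.25 + 6.25 + 12.25 = 42
h = 1/8 + (0.5)²/42 = 0.125 + 0.00595238 = 0.1310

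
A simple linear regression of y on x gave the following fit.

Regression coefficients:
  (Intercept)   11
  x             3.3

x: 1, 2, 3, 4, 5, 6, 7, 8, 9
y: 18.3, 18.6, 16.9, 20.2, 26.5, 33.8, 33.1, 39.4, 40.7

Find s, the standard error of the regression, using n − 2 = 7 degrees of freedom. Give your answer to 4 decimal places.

s = 3.0237

x=1: ŷ = 11 + 3.3·1 = 14.3; r = 18.3 − 14.3 = 4
x=2: ŷ = 11 + 3.3·2 = 17.6; r = 18.6 − 17.6 = 1
x=3: ŷ = 11 + 3.3·3 = 20.9; r = 16.9 − 20.9 = -4
x=4: ŷ = 11 + 3.3·4 = 24.2; r = 20.2 − 24.2 = -4
x=5: ŷ = 11 + 3.3·5 = 27.5; r = 26.5 − 27.5 = -1
x=6: ŷ = 11 + 3.3·6 = 30.8; r = 33.8 − 30.8 = 3
x=7: ŷ = 11 + 3.3·7 = 34.1; r = 33.1 − 34.1 = -1
x=8: ŷ = 11 + 3.3·8 = 37.4; r = 39.4 − 37.4 = 2
x=9: ŷ = 11 + 3.3·9 = 40.7; r = 40.7 − 40.7 = 0
SSE = 16 + 1 + 16 + 16 + 1 + 9 + 1 + 4 + 0 = 64
s = √(64/7) = √9.14286 ≈ 3.0237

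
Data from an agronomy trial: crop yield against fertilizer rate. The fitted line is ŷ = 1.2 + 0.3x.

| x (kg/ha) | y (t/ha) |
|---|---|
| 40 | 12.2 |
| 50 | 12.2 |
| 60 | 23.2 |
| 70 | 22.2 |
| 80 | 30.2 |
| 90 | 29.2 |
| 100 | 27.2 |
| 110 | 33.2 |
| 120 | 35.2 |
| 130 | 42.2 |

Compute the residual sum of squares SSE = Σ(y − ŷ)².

SSE = 84

x=40: ŷ = 1.2 + 0.3·40 = 13.2; e = 12.2 − 13.2 = -1
x=50: ŷ = 1.2 + 0.3·50 = 16.2; e = 12.2 − 16.2 = -4
x=60: ŷ = 1.2 + 0.3·60 = 19.2; e = 23.2 − 19.2 = 4
x=70: ŷ = 1.2 + 0.3·70 = 22.2; e = 22.2 − 22.2 = 0
x=80: ŷ = 1.2 + 0.3·80 = 25.2; e = 30.2 − 25.2 = 5
x=90: ŷ = 1.2 + 0.3·90 = 28.2; e = 29.2 − 28.2 = 1
x=100: ŷ = 1.2 + 0.3·100 = 31.2; e = 27.2 − 31.2 = -4
x=110: ŷ = 1.2 + 0.3·110 = 34.2; e = 33.2 − 34.2 = -1
x=120: ŷ = 1.2 + 0.3·120 = 37.2; e = 35.2 − 37.2 = -2
x=130: ŷ = 1.2 + 0.3·130 = 40.2; e = 42.2 − 40.2 = 2
SSE = 1 + 16 + 16 + 0 + 25 + 1 + 16 + 1 + 4 + 4 = 84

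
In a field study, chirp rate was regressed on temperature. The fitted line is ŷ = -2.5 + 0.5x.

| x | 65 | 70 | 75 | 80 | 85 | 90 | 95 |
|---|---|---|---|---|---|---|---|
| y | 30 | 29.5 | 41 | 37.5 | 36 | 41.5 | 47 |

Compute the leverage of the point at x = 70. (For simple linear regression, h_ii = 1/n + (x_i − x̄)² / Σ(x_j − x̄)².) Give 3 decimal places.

h = 0.286

x̄ = (65 + 70 + 75 + 80 + 85 + 90 + 95)/7 = 80
Σ(x − x̄)² = 225 + 100 + 25 + 0 + 25 + 100 + 225 = 700
h = 1/7 + (-10)²/700 = 0.142857 + 0.142857 = 0.286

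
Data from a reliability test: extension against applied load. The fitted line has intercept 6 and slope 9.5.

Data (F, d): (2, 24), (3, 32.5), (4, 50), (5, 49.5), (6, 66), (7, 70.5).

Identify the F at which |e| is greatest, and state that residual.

F=2: d̂ = 6 + 9.5·2 = 25; e = 24 − 25 = -1
F=3: d̂ = 6 + 9.5·3 = 34.5; e = 32.5 − 34.5 = -2
F=4: d̂ = 6 + 9.5·4 = 44; e = 50 − 44 = 6
F=5: d̂ = 6 + 9.5·5 = 53.5; e = 49.5 − 53.5 = -4
F=6: d̂ = 6 + 9.5·6 = 63; e = 66 − 63 = 3
F=7: d̂ = 6 + 9.5·7 = 72.5; e = 70.5 − 72.5 = -2
Largest |e| is 6 at F = 4, residual 6.

F = 4, e = 6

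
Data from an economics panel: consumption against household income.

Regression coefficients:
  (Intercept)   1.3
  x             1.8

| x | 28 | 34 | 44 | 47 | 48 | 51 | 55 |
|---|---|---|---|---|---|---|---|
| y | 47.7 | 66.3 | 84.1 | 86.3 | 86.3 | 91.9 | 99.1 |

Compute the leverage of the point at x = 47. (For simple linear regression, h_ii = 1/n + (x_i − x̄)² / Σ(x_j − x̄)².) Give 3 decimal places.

x̄ = (28 + 34 + 44 + 47 + 48 + 51 + 55)/7 = 43.8571
Σ(x − x̄)² = 251.449 + 97.1633 + 0.0204082 + 9.87755 + 17.1633 + 51.0204 + 124.163 = 550.857
h = 1/7 + (3.14286)²/550.857 = 0.142857 + 0.0179312 = 0.161

h = 0.161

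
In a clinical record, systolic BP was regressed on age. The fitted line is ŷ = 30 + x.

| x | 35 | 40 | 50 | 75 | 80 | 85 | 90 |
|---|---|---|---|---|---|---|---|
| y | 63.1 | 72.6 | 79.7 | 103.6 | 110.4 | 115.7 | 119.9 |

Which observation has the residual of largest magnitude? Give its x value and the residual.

x=35: ŷ = 30 + 35 = 65; e = 63.1 − 65 = -1.9
x=40: ŷ = 30 + 40 = 70; e = 72.6 − 70 = 2.6
x=50: ŷ = 30 + 50 = 80; e = 79.7 − 80 = -0.3
x=75: ŷ = 30 + 75 = 105; e = 103.6 − 105 = -1.4
x=80: ŷ = 30 + 80 = 110; e = 110.4 − 110 = 0.4
x=85: ŷ = 30 + 85 = 115; e = 115.7 − 115 = 0.7
x=90: ŷ = 30 + 90 = 120; e = 119.9 − 120 = -0.1
Largest |e| is 2.6 at x = 40, residual 2.6.

x = 40, e = 2.6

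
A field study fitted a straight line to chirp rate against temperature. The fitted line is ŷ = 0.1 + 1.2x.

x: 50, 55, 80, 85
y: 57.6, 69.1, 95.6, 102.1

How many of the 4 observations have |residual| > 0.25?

x=50: ŷ = 0.1 + 1.2·50 = 60.1; e = 57.6 − 60.1 = -2.5
x=55: ŷ = 0.1 + 1.2·55 = 66.1; e = 69.1 − 66.1 = 3
x=80: ŷ = 0.1 + 1.2·80 = 96.1; e = 95.6 − 96.1 = -0.5
x=85: ŷ = 0.1 + 1.2·85 = 102.1; e = 102.1 − 102.1 = 0
|e| > 0.25: x=50 (|e|=2.5), x=55 (|e|=3), x=80 (|e|=0.5) → 3

3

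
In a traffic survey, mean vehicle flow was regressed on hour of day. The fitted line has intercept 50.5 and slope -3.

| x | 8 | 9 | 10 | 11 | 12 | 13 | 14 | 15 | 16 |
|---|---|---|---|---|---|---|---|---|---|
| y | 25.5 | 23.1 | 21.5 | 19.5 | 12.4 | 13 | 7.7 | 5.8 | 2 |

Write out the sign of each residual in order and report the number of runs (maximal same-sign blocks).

7 runs

x=8: ŷ = 50.5 − 3·8 = 26.5; r = 25.5 − 26.5 = -1
x=9: ŷ = 50.5 − 3·9 = 23.5; r = 23.1 − 23.5 = -0.4
x=10: ŷ = 50.5 − 3·10 = 20.5; r = 21.5 − 20.5 = 1
x=11: ŷ = 50.5 − 3·11 = 17.5; r = 19.5 − 17.5 = 2
x=12: ŷ = 50.5 − 3·12 = 14.5; r = 12.4 − 14.5 = -2.1
x=13: ŷ = 50.5 − 3·13 = 11.5; r = 13 − 11.5 = 1.5
x=14: ŷ = 50.5 − 3·14 = 8.5; r = 7.7 − 8.5 = -0.8
x=15: ŷ = 50.5 − 3·15 = 5.5; r = 5.8 − 5.5 = 0.3
x=16: ŷ = 50.5 − 3·16 = 2.5; r = 2 − 2.5 = -0.5
Signs: − − + + − + − + −
Runs: −×2, +×2, −×1, +×1, −×1, +×1, −×1 → 7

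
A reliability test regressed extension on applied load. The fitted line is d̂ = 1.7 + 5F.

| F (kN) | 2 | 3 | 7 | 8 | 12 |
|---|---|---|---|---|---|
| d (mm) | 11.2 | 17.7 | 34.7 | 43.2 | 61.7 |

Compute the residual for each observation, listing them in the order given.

-0.5, 1, -2, 1.5, 0

F=2: d̂ = 1.7 + 5·2 = 11.7; e = 11.2 − 11.7 = -0.5
F=3: d̂ = 1.7 + 5·3 = 16.7; e = 17.7 − 16.7 = 1
F=7: d̂ = 1.7 + 5·7 = 36.7; e = 34.7 − 36.7 = -2
F=8: d̂ = 1.7 + 5·8 = 41.7; e = 43.2 − 41.7 = 1.5
F=12: d̂ = 1.7 + 5·12 = 61.7; e = 61.7 − 61.7 = 0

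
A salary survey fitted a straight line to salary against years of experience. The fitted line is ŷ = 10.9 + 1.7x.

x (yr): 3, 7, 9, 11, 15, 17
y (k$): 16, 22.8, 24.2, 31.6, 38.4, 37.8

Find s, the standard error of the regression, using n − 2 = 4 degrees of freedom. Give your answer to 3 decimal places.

s = 2.000

x=3: ŷ = 10.9 + 1.7·3 = 16; r = 16 − 16 = 0
x=7: ŷ = 10.9 + 1.7·7 = 22.8; r = 22.8 − 22.8 = 0
x=9: ŷ = 10.9 + 1.7·9 = 26.2; r = 24.2 − 26.2 = -2
x=11: ŷ = 10.9 + 1.7·11 = 29.6; r = 31.6 − 29.6 = 2
x=15: ŷ = 10.9 + 1.7·15 = 36.4; r = 38.4 − 36.4 = 2
x=17: ŷ = 10.9 + 1.7·17 = 39.8; r = 37.8 − 39.8 = -2
SSE = 0 + 0 + 4 + 4 + 4 + 4 = 16
s = √(16/4) = √4 ≈ 2.000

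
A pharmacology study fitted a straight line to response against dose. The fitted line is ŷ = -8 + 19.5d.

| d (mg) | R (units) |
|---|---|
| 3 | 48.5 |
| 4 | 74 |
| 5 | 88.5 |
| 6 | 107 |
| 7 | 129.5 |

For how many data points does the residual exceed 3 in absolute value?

d=3: ŷ = -8 + 19.5·3 = 50.5; e = 48.5 − 50.5 = -2
d=4: ŷ = -8 + 19.5·4 = 70; e = 74 − 70 = 4
d=5: ŷ = -8 + 19.5·5 = 89.5; e = 88.5 − 89.5 = -1
d=6: ŷ = -8 + 19.5·6 = 109; e = 107 − 109 = -2
d=7: ŷ = -8 + 19.5·7 = 128.5; e = 129.5 − 128.5 = 1
|e| > 3: d=4 (|e|=4) → 1

1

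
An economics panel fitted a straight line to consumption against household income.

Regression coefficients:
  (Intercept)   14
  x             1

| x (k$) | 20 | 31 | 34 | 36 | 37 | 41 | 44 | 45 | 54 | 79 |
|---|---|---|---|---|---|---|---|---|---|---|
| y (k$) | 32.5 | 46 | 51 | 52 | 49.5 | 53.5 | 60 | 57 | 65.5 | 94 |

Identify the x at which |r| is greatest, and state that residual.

x = 34, r = 3

x=20: ŷ = 14 + 20 = 34; r = 32.5 − 34 = -1.5
x=31: ŷ = 14 + 31 = 45; r = 46 − 45 = 1
x=34: ŷ = 14 + 34 = 48; r = 51 − 48 = 3
x=36: ŷ = 14 + 36 = 50; r = 52 − 50 = 2
x=37: ŷ = 14 + 37 = 51; r = 49.5 − 51 = -1.5
x=41: ŷ = 14 + 41 = 55; r = 53.5 − 55 = -1.5
x=44: ŷ = 14 + 44 = 58; r = 60 − 58 = 2
x=45: ŷ = 14 + 45 = 59; r = 57 − 59 = -2
x=54: ŷ = 14 + 54 = 68; r = 65.5 − 68 = -2.5
x=79: ŷ = 14 + 79 = 93; r = 94 − 93 = 1
Largest |r| is 3 at x = 34, residual 3.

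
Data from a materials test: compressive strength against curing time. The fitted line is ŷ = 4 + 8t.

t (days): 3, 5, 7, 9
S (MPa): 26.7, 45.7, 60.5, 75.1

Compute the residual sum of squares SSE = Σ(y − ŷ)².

t=3: ŷ = 4 + 8·3 = 28; e = 26.7 − 28 = -1.3
t=5: ŷ = 4 + 8·5 = 44; e = 45.7 − 44 = 1.7
t=7: ŷ = 4 + 8·7 = 60; e = 60.5 − 60 = 0.5
t=9: ŷ = 4 + 8·9 = 76; e = 75.1 − 76 = -0.9
SSE = 1.69 + 2.89 + 0.25 + 0.81 = 5.64

SSE = 5.64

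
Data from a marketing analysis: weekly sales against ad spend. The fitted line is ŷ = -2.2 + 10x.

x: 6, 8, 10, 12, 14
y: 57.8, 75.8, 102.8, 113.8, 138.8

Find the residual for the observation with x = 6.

e = 0

ŷ = -2.2 + 10·6 = 57.8
e = 57.8 − 57.8 = 0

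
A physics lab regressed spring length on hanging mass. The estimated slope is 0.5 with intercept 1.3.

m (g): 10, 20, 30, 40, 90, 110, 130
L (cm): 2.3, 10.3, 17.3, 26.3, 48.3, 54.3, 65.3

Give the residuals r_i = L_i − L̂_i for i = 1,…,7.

-4, -1, 1, 5, 2, -2, -1

m=10: L̂ = 1.3 + 0.5·10 = 6.3; r = 2.3 − 6.3 = -4
m=20: L̂ = 1.3 + 0.5·20 = 11.3; r = 10.3 − 11.3 = -1
m=30: L̂ = 1.3 + 0.5·30 = 16.3; r = 17.3 − 16.3 = 1
m=40: L̂ = 1.3 + 0.5·40 = 21.3; r = 26.3 − 21.3 = 5
m=90: L̂ = 1.3 + 0.5·90 = 46.3; r = 48.3 − 46.3 = 2
m=110: L̂ = 1.3 + 0.5·110 = 56.3; r = 54.3 − 56.3 = -2
m=130: L̂ = 1.3 + 0.5·130 = 66.3; r = 65.3 − 66.3 = -1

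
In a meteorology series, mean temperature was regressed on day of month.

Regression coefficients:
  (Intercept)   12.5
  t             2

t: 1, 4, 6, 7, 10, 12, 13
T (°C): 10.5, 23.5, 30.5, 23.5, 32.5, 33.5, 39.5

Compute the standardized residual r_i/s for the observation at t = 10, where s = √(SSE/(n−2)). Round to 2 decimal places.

t=1: T̂ = 12.5 + 2·1 = 14.5; r = 10.5 − 14.5 = -4
t=4: T̂ = 12.5 + 2·4 = 20.5; r = 23.5 − 20.5 = 3
t=6: T̂ = 12.5 + 2·6 = 24.5; r = 30.5 − 24.5 = 6
t=7: T̂ = 12.5 + 2·7 = 26.5; r = 23.5 − 26.5 = -3
t=10: T̂ = 12.5 + 2·10 = 32.5; r = 32.5 − 32.5 = 0
t=12: T̂ = 12.5 + 2·12 = 36.5; r = 33.5 − 36.5 = -3
t=13: T̂ = 12.5 + 2·13 = 38.5; r = 39.5 − 38.5 = 1
SSE = 16 + 9 + 36 + 9 + 0 + 9 + 1 = 80
s = √(80/5) = 4
r/s = 0 / 4 = 0.00

0.00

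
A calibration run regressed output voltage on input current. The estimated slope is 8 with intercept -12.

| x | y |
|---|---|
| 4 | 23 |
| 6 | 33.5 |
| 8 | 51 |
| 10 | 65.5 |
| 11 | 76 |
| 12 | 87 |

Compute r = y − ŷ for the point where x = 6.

r = -2.5

ŷ = -12 + 8·6 = 36
r = 33.5 − 36 = -2.5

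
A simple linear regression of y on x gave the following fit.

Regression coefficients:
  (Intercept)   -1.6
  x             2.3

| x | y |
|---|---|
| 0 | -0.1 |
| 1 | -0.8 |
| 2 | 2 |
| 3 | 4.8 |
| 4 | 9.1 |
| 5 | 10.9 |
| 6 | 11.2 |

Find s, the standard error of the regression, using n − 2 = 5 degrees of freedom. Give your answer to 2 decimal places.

x=0: ŷ = -1.6 + 2.3·0 = -1.6; r = -0.1 − (-1.6) = 1.5
x=1: ŷ = -1.6 + 2.3·1 = 0.7; r = -0.8 − 0.7 = -1.5
x=2: ŷ = -1.6 + 2.3·2 = 3; r = 2 − 3 = -1
x=3: ŷ = -1.6 + 2.3·3 = 5.3; r = 4.8 − 5.3 = -0.5
x=4: ŷ = -1.6 + 2.3·4 = 7.6; r = 9.1 − 7.6 = 1.5
x=5: ŷ = -1.6 + 2.3·5 = 9.9; r = 10.9 − 9.9 = 1
x=6: ŷ = -1.6 + 2.3·6 = 12.2; r = 11.2 − 12.2 = -1
SSE = 2.25 + 2.25 + 1 + 0.25 + 2.25 + 1 + 1 = 10
s = √(10/5) = √2 ≈ 1.41

s = 1.41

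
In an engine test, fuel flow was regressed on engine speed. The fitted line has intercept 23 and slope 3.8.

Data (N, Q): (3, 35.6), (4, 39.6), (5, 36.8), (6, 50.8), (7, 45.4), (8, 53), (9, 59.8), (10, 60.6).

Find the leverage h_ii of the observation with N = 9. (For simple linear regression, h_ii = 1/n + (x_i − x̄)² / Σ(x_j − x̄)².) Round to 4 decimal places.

N̄ = (3 + 4 + 5 + 6 + 7 + 8 + 9 + 10)/8 = 6.5
Σ(N − N̄)² = 12.25 + 6.25 + 2.25 + 0.25 + 0.25 + 2.25 + 6.25 + 12.25 = 42
h = 1/8 + (2.5)²/42 = 0.125 + 0.14881 = 0.2738

h = 0.2738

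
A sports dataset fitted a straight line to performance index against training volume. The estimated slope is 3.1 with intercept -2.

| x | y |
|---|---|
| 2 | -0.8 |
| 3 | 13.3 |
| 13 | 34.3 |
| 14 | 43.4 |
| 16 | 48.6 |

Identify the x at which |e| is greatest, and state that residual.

x=2: ŷ = -2 + 3.1·2 = 4.2; e = -0.8 − 4.2 = -5
x=3: ŷ = -2 + 3.1·3 = 7.3; e = 13.3 − 7.3 = 6
x=13: ŷ = -2 + 3.1·13 = 38.3; e = 34.3 − 38.3 = -4
x=14: ŷ = -2 + 3.1·14 = 41.4; e = 43.4 − 41.4 = 2
x=16: ŷ = -2 + 3.1·16 = 47.6; e = 48.6 − 47.6 = 1
Largest |e| is 6 at x = 3, residual 6.

x = 3, e = 6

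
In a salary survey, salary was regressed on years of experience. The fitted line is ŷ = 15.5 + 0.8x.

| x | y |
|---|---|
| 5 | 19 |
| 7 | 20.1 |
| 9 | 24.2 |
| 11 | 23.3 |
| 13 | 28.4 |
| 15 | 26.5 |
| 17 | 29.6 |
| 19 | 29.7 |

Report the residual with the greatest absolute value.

x=5: ŷ = 15.5 + 0.8·5 = 19.5; r = 19 − 19.5 = -0.5
x=7: ŷ = 15.5 + 0.8·7 = 21.1; r = 20.1 − 21.1 = -1
x=9: ŷ = 15.5 + 0.8·9 = 22.7; r = 24.2 − 22.7 = 1.5
x=11: ŷ = 15.5 + 0.8·11 = 24.3; r = 23.3 − 24.3 = -1
x=13: ŷ = 15.5 + 0.8·13 = 25.9; r = 28.4 − 25.9 = 2.5
x=15: ŷ = 15.5 + 0.8·15 = 27.5; r = 26.5 − 27.5 = -1
x=17: ŷ = 15.5 + 0.8·17 = 29.1; r = 29.6 − 29.1 = 0.5
x=19: ŷ = 15.5 + 0.8·19 = 30.7; r = 29.7 − 30.7 = -1
Largest |r| is 2.5 at x = 13, residual 2.5.

r = 2.5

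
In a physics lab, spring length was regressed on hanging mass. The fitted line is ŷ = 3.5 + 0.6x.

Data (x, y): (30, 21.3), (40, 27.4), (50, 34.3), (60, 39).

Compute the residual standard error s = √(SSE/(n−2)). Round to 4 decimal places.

s = 0.6856

x=30: ŷ = 3.5 + 0.6·30 = 21.5; e = 21.3 − 21.5 = -0.2
x=40: ŷ = 3.5 + 0.6·40 = 27.5; e = 27.4 − 27.5 = -0.1
x=50: ŷ = 3.5 + 0.6·50 = 33.5; e = 34.3 − 33.5 = 0.8
x=60: ŷ = 3.5 + 0.6·60 = 39.5; e = 39 − 39.5 = -0.5
SSE = 0.04 + 0.01 + 0.64 + 0.25 = 0.94
s = √(0.94/2) = √0.47 ≈ 0.6856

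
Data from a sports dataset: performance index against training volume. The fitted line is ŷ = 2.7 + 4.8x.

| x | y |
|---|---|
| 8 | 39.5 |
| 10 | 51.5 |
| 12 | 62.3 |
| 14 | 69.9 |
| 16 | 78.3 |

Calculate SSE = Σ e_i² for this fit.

SSE = 8.64

x=8: ŷ = 2.7 + 4.8·8 = 41.1; e = 39.5 − 41.1 = -1.6
x=10: ŷ = 2.7 + 4.8·10 = 50.7; e = 51.5 − 50.7 = 0.8
x=12: ŷ = 2.7 + 4.8·12 = 60.3; e = 62.3 − 60.3 = 2
x=14: ŷ = 2.7 + 4.8·14 = 69.9; e = 69.9 − 69.9 = 0
x=16: ŷ = 2.7 + 4.8·16 = 79.5; e = 78.3 − 79.5 = -1.2
SSE = 2.56 + 0.64 + 4 + 0 + 1.44 = 8.64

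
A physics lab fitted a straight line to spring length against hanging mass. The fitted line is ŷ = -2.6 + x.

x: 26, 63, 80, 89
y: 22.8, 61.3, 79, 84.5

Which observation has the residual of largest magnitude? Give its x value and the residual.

x = 89, r = -1.9

x=26: ŷ = -2.6 + 26 = 23.4; r = 22.8 − 23.4 = -0.6
x=63: ŷ = -2.6 + 63 = 60.4; r = 61.3 − 60.4 = 0.9
x=80: ŷ = -2.6 + 80 = 77.4; r = 79 − 77.4 = 1.6
x=89: ŷ = -2.6 + 89 = 86.4; r = 84.5 − 86.4 = -1.9
Largest |r| is 1.9 at x = 89, residual -1.9.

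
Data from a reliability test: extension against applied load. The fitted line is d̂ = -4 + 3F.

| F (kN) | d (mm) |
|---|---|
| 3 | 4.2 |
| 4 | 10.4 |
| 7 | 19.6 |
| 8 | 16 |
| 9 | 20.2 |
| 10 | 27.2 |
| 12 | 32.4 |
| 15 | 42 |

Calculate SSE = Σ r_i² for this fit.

SSE = 39.6

F=3: d̂ = -4 + 3·3 = 5; r = 4.2 − 5 = -0.8
F=4: d̂ = -4 + 3·4 = 8; r = 10.4 − 8 = 2.4
F=7: d̂ = -4 + 3·7 = 17; r = 19.6 − 17 = 2.6
F=8: d̂ = -4 + 3·8 = 20; r = 16 − 20 = -4
F=9: d̂ = -4 + 3·9 = 23; r = 20.2 − 23 = -2.8
F=10: d̂ = -4 + 3·10 = 26; r = 27.2 − 26 = 1.2
F=12: d̂ = -4 + 3·12 = 32; r = 32.4 − 32 = 0.4
F=15: d̂ = -4 + 3·15 = 41; r = 42 − 41 = 1
SSE = 0.64 + 5.76 + 6.76 + 16 + 7.84 + 1.44 + 0.16 + 1 = 39.6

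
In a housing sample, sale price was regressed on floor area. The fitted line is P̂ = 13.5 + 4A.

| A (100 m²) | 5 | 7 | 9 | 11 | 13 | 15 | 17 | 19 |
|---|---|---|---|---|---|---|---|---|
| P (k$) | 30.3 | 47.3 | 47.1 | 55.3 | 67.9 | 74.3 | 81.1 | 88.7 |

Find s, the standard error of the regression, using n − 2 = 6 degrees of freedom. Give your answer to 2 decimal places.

s = 3.21

A=5: P̂ = 13.5 + 4·5 = 33.5; e = 30.3 − 33.5 = -3.2
A=7: P̂ = 13.5 + 4·7 = 41.5; e = 47.3 − 41.5 = 5.8
A=9: P̂ = 13.5 + 4·9 = 49.5; e = 47.1 − 49.5 = -2.4
A=11: P̂ = 13.5 + 4·11 = 57.5; e = 55.3 − 57.5 = -2.2
A=13: P̂ = 13.5 + 4·13 = 65.5; e = 67.9 − 65.5 = 2.4
A=15: P̂ = 13.5 + 4·15 = 73.5; e = 74.3 − 73.5 = 0.8
A=17: P̂ = 13.5 + 4·17 = 81.5; e = 81.1 − 81.5 = -0.4
A=19: P̂ = 13.5 + 4·19 = 89.5; e = 88.7 − 89.5 = -0.8
SSE = 10.24 + 33.64 + 5.76 + 4.84 + 5.76 + 0.64 + 0.16 + 0.64 = 61.68
s = √(61.68/6) = √10.28 ≈ 3.21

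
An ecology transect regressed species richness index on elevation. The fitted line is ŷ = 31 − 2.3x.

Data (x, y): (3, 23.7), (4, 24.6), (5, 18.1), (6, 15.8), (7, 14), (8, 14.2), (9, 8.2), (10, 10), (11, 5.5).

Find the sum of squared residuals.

SSE = 23.74

x=3: ŷ = 31 − 2.3·3 = 24.1; r = 23.7 − 24.1 = -0.4
x=4: ŷ = 31 − 2.3·4 = 21.8; r = 24.6 − 21.8 = 2.8
x=5: ŷ = 31 − 2.3·5 = 19.5; r = 18.1 − 19.5 = -1.4
x=6: ŷ = 31 − 2.3·6 = 17.2; r = 15.8 − 17.2 = -1.4
x=7: ŷ = 31 − 2.3·7 = 14.9; r = 14 − 14.9 = -0.9
x=8: ŷ = 31 − 2.3·8 = 12.6; r = 14.2 − 12.6 = 1.6
x=9: ŷ = 31 − 2.3·9 = 10.3; r = 8.2 − 10.3 = -2.1
x=10: ŷ = 31 − 2.3·10 = 8; r = 10 − 8 = 2
x=11: ŷ = 31 − 2.3·11 = 5.7; r = 5.5 − 5.7 = -0.2
SSE = 0.16 + 7.84 + 1.96 + 1.96 + 0.81 + 2.56 + 4.41 + 4 + 0.04 = 23.74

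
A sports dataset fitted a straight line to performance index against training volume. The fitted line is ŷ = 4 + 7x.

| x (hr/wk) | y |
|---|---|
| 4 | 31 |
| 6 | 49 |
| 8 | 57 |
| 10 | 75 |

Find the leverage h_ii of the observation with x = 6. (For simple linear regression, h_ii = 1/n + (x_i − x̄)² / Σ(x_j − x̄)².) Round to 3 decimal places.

h = 0.300

x̄ = (4 + 6 + 8 + 10)/4 = 7
Σ(x − x̄)² = 9 + 1 + 1 + 9 = 20
h = 1/4 + (-1)²/20 = 0.25 + 0.05 = 0.300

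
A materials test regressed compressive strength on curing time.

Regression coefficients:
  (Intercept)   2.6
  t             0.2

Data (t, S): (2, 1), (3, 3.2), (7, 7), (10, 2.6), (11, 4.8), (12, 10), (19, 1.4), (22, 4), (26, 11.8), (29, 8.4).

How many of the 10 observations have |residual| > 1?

7

t=2: ŷ = 2.6 + 0.2·2 = 3; r = 1 − 3 = -2
t=3: ŷ = 2.6 + 0.2·3 = 3.2; r = 3.2 − 3.2 = 0
t=7: ŷ = 2.6 + 0.2·7 = 4; r = 7 − 4 = 3
t=10: ŷ = 2.6 + 0.2·10 = 4.6; r = 2.6 − 4.6 = -2
t=11: ŷ = 2.6 + 0.2·11 = 4.8; r = 4.8 − 4.8 = 0
t=12: ŷ = 2.6 + 0.2·12 = 5; r = 10 − 5 = 5
t=19: ŷ = 2.6 + 0.2·19 = 6.4; r = 1.4 − 6.4 = -5
t=22: ŷ = 2.6 + 0.2·22 = 7; r = 4 − 7 = -3
t=26: ŷ = 2.6 + 0.2·26 = 7.8; r = 11.8 − 7.8 = 4
t=29: ŷ = 2.6 + 0.2·29 = 8.4; r = 8.4 − 8.4 = 0
|r| > 1: t=2 (|r|=2), t=7 (|r|=3), t=10 (|r|=2), t=12 (|r|=5), t=19 (|r|=5), t=22 (|r|=3), t=26 (|r|=4) → 7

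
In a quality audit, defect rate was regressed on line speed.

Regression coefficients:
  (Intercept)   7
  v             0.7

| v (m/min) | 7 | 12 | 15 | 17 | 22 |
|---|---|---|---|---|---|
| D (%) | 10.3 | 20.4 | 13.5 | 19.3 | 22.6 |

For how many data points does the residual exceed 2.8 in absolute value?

v=7: D̂ = 7 + 0.7·7 = 11.9; r = 10.3 − 11.9 = -1.6
v=12: D̂ = 7 + 0.7·12 = 15.4; r = 20.4 − 15.4 = 5
v=15: D̂ = 7 + 0.7·15 = 17.5; r = 13.5 − 17.5 = -4
v=17: D̂ = 7 + 0.7·17 = 18.9; r = 19.3 − 18.9 = 0.4
v=22: D̂ = 7 + 0.7·22 = 22.4; r = 22.6 − 22.4 = 0.2
|r| > 2.8: v=12 (|r|=5), v=15 (|r|=4) → 2

2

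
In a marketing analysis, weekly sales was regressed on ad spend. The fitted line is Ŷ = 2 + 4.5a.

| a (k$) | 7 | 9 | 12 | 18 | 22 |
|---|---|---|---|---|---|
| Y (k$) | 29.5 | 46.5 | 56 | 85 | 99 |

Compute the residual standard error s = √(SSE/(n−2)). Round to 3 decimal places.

s = 3.651

a=7: Ŷ = 2 + 4.5·7 = 33.5; r = 29.5 − 33.5 = -4
a=9: Ŷ = 2 + 4.5·9 = 42.5; r = 46.5 − 42.5 = 4
a=12: Ŷ = 2 + 4.5·12 = 56; r = 56 − 56 = 0
a=18: Ŷ = 2 + 4.5·18 = 83; r = 85 − 83 = 2
a=22: Ŷ = 2 + 4.5·22 = 101; r = 99 − 101 = -2
SSE = 16 + 16 + 0 + 4 + 4 = 40
s = √(40/3) = √13.3333 ≈ 3.651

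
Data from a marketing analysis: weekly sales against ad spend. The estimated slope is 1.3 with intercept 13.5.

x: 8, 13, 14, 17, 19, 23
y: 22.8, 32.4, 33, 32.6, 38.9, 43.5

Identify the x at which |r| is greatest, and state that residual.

x = 17, r = -3

x=8: ŷ = 13.5 + 1.3·8 = 23.9; r = 22.8 − 23.9 = -1.1
x=13: ŷ = 13.5 + 1.3·13 = 30.4; r = 32.4 − 30.4 = 2
x=14: ŷ = 13.5 + 1.3·14 = 31.7; r = 33 − 31.7 = 1.3
x=17: ŷ = 13.5 + 1.3·17 = 35.6; r = 32.6 − 35.6 = -3
x=19: ŷ = 13.5 + 1.3·19 = 38.2; r = 38.9 − 38.2 = 0.7
x=23: ŷ = 13.5 + 1.3·23 = 43.4; r = 43.5 − 43.4 = 0.1
Largest |r| is 3 at x = 17, residual -3.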